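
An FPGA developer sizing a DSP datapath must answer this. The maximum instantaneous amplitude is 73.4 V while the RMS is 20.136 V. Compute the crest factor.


Crest factor is the ratio of peak to RMS:
CF = V_peak / V_rms
   = 73.4 / 20.136
   = 3.6452

3.6452


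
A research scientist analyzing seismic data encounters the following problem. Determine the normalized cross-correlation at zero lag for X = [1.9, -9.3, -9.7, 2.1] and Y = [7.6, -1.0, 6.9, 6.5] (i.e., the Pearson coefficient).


Pearson correlation coefficient (population):
r = cov(X,Y) / (std(X) * std(Y))
Mean X = -3.75, Mean Y = 5.0
Cov(X,Y) = 11.365
Std(X) = 5.752174, Std(Y) = 3.486402
r = 0.5667

0.5667


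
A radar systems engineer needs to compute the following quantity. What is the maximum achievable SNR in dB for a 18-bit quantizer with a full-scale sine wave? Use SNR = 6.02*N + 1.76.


Theoretical SNR for a full-scale sinusoid:
SNR = 6.02 * N + 1.76
    = 6.02 * 18 + 1.76
    = 108.36 + 1.76
    = 110.12 dB

110.12 dB


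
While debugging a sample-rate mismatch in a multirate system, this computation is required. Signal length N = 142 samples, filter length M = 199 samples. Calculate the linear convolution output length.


Linear convolution output length:
L = N + M - 1
  = 142 + 199 - 1
  = 340 samples

340


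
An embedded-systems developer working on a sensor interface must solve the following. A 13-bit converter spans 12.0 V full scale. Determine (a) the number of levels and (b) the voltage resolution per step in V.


Step 1 — number of quantization levels:
L = 2^N = 2^13 = 8192

Step 2 — LSB step size:
delta = Vfs / L
      = 12.0 / 8192
      = 0.00146484 V

Levels = 8192; step size = 0.00146484 V


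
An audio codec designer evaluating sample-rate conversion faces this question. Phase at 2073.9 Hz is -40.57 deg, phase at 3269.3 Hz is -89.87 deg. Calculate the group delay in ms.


Group delay from phase difference:
tau = -d(phi)/d(omega)
d(phi) = -49.3 deg = -0.860447 rad
d(omega) = 2*pi*(3269.3 - 2073.9) = 7510.9197 rad/s
tau = -(-0.860447) / 7510.9197
    = 0.1146 ms

0.1146 ms


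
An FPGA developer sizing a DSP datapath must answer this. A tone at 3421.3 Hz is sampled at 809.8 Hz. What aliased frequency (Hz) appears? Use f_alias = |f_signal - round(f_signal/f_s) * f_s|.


Compute the nearest integer multiple of fs to the signal:
n = round(3421.3 / 809.8) = 4
f_alias = |3421.3 - 4 * 809.8|
        = |3421.3 - 3239.2|
        = 182.1 Hz

182.1


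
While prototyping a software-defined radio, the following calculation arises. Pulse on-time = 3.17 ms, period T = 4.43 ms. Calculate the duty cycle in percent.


Duty cycle as a percentage:
DC = (t_on / T) * 100
   = (3.17 / 4.43) * 100
   = 0.715576 * 100
   = 71.56 %

71.56 %


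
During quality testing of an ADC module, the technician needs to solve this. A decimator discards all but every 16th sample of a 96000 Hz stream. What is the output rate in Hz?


Decimation reduces the sample rate:
fs_out = fs_in / M
       = 96000 / 16
       = 6000.0 Hz

6000.0 Hz


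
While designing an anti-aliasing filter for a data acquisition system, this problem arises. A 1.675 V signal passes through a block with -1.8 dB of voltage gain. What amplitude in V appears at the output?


Output voltage from dB gain:
V_out = V_in * 10^(gain_dB / 20)
      = 1.675 * 10^(-1.8 / 20)
      = 1.675 * 0.812831
      = 1.3615 V

1.3615 V


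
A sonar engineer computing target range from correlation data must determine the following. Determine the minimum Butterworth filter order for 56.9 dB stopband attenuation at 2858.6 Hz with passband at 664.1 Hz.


Butterworth filter order formula:
n = log10(10^(A/10) - 1) / (2 * log10(f_stop/f_pass))
10^(56.9/10) - 1 = 489777.8194
f_stop/f_pass = 2858.6 / 664.1 = 4.3045
n = 4.4879 -> ceil = 5

5


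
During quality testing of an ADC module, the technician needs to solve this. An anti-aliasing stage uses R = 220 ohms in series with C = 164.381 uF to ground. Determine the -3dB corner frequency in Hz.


Cutoff frequency of a first-order RC filter:
fc = 1 / (2 * pi * R * C)
C = 164.381 uF = 0.000164381 F
fc = 1 / (2 * pi * 220 * 0.000164381)
   = 1 / 0.22722398247549
   = 4.400944 Hz

4.400944 Hz


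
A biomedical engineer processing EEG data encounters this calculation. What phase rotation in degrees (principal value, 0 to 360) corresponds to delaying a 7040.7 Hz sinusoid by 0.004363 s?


Phase shift from frequency and time delay:
phi = 360 * f * t_delay
    = 360 * 7040.7 * 0.004363
    = 11058.69 degrees
    mod 360 = 258.69 degrees

258.69 degrees


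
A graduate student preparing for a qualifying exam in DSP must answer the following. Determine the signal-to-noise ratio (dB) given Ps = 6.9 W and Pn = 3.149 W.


SNR in decibels:
SNR = 10 * log10(Ps / Pn)
    = 10 * log10(6.9 / 3.149)
    = 10 * log10(2.1912)
    = 10 * 0.3407
    = 3.41 dB

3.41 dB


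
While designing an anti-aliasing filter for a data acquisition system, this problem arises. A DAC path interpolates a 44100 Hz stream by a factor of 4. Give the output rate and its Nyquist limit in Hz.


Step 1 — output sample rate after interpolation by L:
fs_out = L * fs_in = 4 * 44100 = 176400 Hz

Step 2 — Nyquist frequency of the output stream:
f_Nyq = fs_out / 2 = 176400 / 2 = 88200.0 Hz

fs_out = 176400 Hz; f_Nyquist = 88200.0 Hz


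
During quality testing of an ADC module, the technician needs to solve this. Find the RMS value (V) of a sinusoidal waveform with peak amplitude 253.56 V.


RMS voltage for a sinusoidal waveform:
V_rms = V_peak / sqrt(2)
      = 253.56 / 1.414214
      = 179.294 V

179.294 V


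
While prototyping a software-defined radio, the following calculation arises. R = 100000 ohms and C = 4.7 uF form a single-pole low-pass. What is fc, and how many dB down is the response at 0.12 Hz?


Step 1 — cutoff frequency:
fc = 1 / (2*pi*R*C)
C = 4.7 uF = 4.7e-06 F
fc = 1 / (2*pi*100000*4.7e-06)
   = 0.338628 Hz

Step 2 — magnitude at f = 0.12 Hz:
|H(f)| = 1 / sqrt(1 + (f/fc)^2)
f/fc = 0.12 / 0.338628 = 0.354371
|H| = 1 / sqrt(1 + 0.125579) = 0.9425665
|H|_dB = 20*log10(0.9425665) = -0.51 dB

fc = 0.338628 Hz; |H(0.12 Hz)| = -0.51 dB


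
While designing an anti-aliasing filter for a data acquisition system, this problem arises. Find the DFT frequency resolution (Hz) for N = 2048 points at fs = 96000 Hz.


DFT frequency resolution:
df = fs / N
   = 96000 / 2048
   = 46.875 Hz

46.875 Hz


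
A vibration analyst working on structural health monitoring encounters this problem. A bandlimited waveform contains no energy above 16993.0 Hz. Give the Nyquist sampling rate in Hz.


The Nyquist rate is twice the maximum frequency component.
fs_min = 2 * fmax
      = 2 * 16993.0
      = 33986.0 Hz

33986.0


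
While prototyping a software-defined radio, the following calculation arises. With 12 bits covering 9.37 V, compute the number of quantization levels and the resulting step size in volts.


Step 1 — number of quantization levels:
L = 2^N = 2^12 = 4096

Step 2 — LSB step size:
delta = Vfs / L
      = 9.37 / 4096
      = 0.0022876 V

Levels = 4096; step size = 0.0022876 V


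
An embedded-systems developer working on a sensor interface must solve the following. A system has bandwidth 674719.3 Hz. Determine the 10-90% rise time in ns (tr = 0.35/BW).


Rise time from bandwidth relationship:
tr = 0.35 / BW
   = 0.35 / 674719.3
   = 5.187342351e-07 s
   = 518.7342 ns

518.7342 ns


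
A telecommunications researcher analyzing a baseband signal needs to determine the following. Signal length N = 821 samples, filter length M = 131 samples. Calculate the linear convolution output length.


Linear convolution output length:
L = N + M - 1
  = 821 + 131 - 1
  = 951 samples

951


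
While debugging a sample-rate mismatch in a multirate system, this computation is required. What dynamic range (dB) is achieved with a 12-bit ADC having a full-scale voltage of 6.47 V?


Dynamic range from full-scale to LSB:
V_min = V_max / 2^bits = 6.47 / 2^12
DR = 20 * log10(V_max / V_min)
   = 20 * log10(2^12)
   = 20 * 12 * log10(2)
   = 72.25 dB

72.25 dB


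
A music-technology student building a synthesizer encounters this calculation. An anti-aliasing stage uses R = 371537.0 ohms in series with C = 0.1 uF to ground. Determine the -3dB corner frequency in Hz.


Cutoff frequency of a first-order RC filter:
fc = 1 / (2 * pi * R * C)
C = 0.1 uF = 1e-07 F
fc = 1 / (2 * pi * 371537.0 * 1e-07)
   = 1 / 0.23344358194736
   = 4.28369 Hz

4.28369 Hz


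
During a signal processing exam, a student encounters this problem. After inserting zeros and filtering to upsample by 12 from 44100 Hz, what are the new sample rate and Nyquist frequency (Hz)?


Step 1 — output sample rate after interpolation by L:
fs_out = L * fs_in = 12 * 44100 = 529200 Hz

Step 2 — Nyquist frequency of the output stream:
f_Nyq = fs_out / 2 = 529200 / 2 = 264600.0 Hz

fs_out = 529200 Hz; f_Nyquist = 264600.0 Hz


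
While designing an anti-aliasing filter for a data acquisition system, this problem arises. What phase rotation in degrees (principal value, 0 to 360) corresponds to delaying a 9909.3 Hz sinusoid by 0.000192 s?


Phase shift from frequency and time delay:
phi = 360 * f * t_delay
    = 360 * 9909.3 * 0.000192
    = 684.93 degrees
    mod 360 = 324.93 degrees

324.93 degrees


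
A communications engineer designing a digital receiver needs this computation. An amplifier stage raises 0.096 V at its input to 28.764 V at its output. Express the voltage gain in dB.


Voltage gain in dB:
G = 20 * log10(Vout / Vin)
  = 20 * log10(28.764 / 0.096)
  = 20 * log10(299.625)
  = 20 * 2.476578
  = 49.53 dB

49.53 dB


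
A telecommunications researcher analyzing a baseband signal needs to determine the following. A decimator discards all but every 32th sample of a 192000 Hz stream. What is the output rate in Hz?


Decimation reduces the sample rate:
fs_out = fs_in / M
       = 192000 / 32
       = 6000.0 Hz

6000.0 Hz


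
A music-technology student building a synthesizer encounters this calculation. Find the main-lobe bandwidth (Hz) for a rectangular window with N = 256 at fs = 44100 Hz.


Main lobe width for a rectangular window:
Width = 2 * fs / N
      = 2 * 44100 / 256
      = 88200 / 256
      = 344.531 Hz

344.531 Hz


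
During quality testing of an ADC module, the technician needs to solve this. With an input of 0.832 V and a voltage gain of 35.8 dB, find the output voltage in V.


Output voltage from dB gain:
V_out = V_in * 10^(gain_dB / 20)
      = 0.832 * 10^(35.8 / 20)
      = 0.832 * 61.6595
      = 51.3007 V

51.3007 V


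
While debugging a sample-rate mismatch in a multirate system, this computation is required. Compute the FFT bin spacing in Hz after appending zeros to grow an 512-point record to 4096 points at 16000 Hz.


Frequency resolution after zero-padding:
N_padded = 512 * 8 = 4096
df = fs / N_padded
   = 16000 / 4096
   = 3.9062 Hz

3.9062 Hz


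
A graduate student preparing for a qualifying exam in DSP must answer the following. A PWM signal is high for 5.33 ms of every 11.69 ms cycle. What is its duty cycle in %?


Duty cycle as a percentage:
DC = (t_on / T) * 100
   = (5.33 / 11.69) * 100
   = 0.455945 * 100
   = 45.59 %

45.59 %


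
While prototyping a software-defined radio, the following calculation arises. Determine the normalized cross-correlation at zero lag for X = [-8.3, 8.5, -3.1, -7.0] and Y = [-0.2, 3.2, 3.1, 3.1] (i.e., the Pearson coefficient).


Pearson correlation coefficient (population):
r = cov(X,Y) / (std(X) * std(Y))
Mean X = -2.475, Mean Y = 2.3
Cov(X,Y) = 5.08
Std(X) = 6.619054, Std(Y) = 1.443953
r = 0.5315

0.5315


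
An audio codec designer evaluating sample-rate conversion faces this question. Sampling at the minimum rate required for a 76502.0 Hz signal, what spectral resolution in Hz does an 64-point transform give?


Step 1 — Nyquist sampling rate:
fs = 2 * fmax = 2 * 76502.0 = 153004.0 Hz

Step 2 — DFT bin spacing:
df = fs / N = 153004.0 / 64 = 2390.6875 Hz

2390.6875 Hz


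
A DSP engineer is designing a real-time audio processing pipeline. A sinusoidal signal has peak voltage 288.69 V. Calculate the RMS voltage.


RMS voltage for a sinusoidal waveform:
V_rms = V_peak / sqrt(2)
      = 288.69 / 1.414214
      = 204.135 V

204.135 V


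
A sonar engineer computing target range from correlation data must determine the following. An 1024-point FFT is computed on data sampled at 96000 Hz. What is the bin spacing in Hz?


DFT frequency resolution:
df = fs / N
   = 96000 / 1024
   = 93.75 Hz

93.75 Hz


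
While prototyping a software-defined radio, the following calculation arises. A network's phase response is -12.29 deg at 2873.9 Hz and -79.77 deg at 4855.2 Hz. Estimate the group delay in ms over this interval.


Group delay from phase difference:
tau = -d(phi)/d(omega)
d(phi) = -67.48 deg = -1.177748 rad
d(omega) = 2*pi*(4855.2 - 2873.9) = 12448.875 rad/s
tau = -(-1.177748) / 12448.875
    = 0.0946 ms

0.0946 ms


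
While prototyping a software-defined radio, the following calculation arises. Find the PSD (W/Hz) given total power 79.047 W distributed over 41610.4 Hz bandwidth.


Power spectral density:
PSD = P / BW
    = 79.047 / 41610.4
    = 0.00189969 W/Hz

0.00189969 W/Hz


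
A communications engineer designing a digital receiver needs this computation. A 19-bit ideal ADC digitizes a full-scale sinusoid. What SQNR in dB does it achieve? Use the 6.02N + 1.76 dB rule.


Theoretical SNR for a full-scale sinusoid:
SNR = 6.02 * N + 1.76
    = 6.02 * 19 + 1.76
    = 114.38 + 1.76
    = 116.14 dB

116.14 dB


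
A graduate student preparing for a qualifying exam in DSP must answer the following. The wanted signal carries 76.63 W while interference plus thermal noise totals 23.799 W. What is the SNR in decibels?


SNR in decibels:
SNR = 10 * log10(Ps / Pn)
    = 10 * log10(76.63 / 23.799)
    = 10 * log10(3.2199)
    = 10 * 0.5078
    = 5.08 dB

5.08 dB


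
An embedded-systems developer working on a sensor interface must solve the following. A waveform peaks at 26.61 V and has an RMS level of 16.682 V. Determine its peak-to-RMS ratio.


Crest factor is the ratio of peak to RMS:
CF = V_peak / V_rms
   = 26.61 / 16.682
   = 1.5951

1.5951


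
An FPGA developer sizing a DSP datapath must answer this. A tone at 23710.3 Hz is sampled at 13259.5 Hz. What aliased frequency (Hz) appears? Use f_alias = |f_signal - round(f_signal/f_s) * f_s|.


Compute the nearest integer multiple of fs to the signal:
n = round(23710.3 / 13259.5) = 2
f_alias = |23710.3 - 2 * 13259.5|
        = |23710.3 - 26519.0|
        = 2808.7 Hz

2808.7


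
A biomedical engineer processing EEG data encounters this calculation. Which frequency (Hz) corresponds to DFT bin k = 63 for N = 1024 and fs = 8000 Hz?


Frequency of DFT bin k:
f_k = k * fs / N
    = 63 * 8000 / 1024
    = 504000 / 1024
    = 492.188 Hz

492.188 Hz


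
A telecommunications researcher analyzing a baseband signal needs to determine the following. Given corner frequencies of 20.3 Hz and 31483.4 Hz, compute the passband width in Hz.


Bandwidth is the difference of -3dB frequencies:
BW = f_high - f_low
   = 31483.4 - 20.3
   = 31463.1 Hz

31463.1 Hz


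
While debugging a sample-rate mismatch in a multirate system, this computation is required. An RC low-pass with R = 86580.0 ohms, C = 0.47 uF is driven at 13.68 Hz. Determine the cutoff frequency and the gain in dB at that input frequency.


Step 1 — cutoff frequency:
fc = 1 / (2*pi*R*C)
C = 0.47 uF = 4.7e-07 F
fc = 1 / (2*pi*86580.0*4.7e-07)
   = 3.91115 Hz

Step 2 — magnitude at f = 13.68 Hz:
|H(f)| = 1 / sqrt(1 + (f/fc)^2)
f/fc = 13.68 / 3.91115 = 3.497692
|H| = 1 / sqrt(1 + 12.233849) = 0.2748887
|H|_dB = 20*log10(0.2748887) = -11.22 dB

fc = 3.91115 Hz; |H(13.68 Hz)| = -11.22 dB


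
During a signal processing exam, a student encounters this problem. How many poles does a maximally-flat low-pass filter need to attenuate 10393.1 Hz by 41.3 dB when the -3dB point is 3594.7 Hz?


Butterworth filter order formula:
n = log10(10^(A/10) - 1) / (2 * log10(f_stop/f_pass))
10^(41.3/10) - 1 = 13488.6288
f_stop/f_pass = 10393.1 / 3594.7 = 2.8912
n = 4.4786 -> ceil = 5

5


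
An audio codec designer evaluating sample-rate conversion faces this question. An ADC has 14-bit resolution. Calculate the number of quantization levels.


Number of quantization levels = 2^N
= 2^14
= 16384

16384


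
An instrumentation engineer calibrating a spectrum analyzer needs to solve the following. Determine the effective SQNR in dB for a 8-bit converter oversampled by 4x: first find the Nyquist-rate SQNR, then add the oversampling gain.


Step 1 — baseline SQNR at Nyquist:
SQNR_base = 6.02*N + 1.76
          = 6.02*8 + 1.76
          = 49.92 dB

Step 2 — oversampling processing gain:
G = 10*log10(OSR) = 10*log10(4) = 6.02 dB

Step 3 — total:
SQNR_total = 49.92 + 6.02 = 55.94 dB

Base SQNR = 49.92 dB; oversampled SQNR = 55.94 dB


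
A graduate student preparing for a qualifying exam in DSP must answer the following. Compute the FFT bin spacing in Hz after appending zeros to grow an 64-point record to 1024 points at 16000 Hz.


Frequency resolution after zero-padding:
N_padded = 64 * 16 = 1024
df = fs / N_padded
   = 16000 / 1024
   = 15.625 Hz

15.625 Hz


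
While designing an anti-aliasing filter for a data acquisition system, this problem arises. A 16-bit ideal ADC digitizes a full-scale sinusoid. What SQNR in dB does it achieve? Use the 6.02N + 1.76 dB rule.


Theoretical SNR for a full-scale sinusoid:
SNR = 6.02 * N + 1.76
    = 6.02 * 16 + 1.76
    = 96.32 + 1.76
    = 98.08 dB

98.08 dB


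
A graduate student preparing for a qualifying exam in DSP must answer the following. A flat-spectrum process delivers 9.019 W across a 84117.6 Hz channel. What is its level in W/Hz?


Power spectral density:
PSD = P / BW
    = 9.019 / 84117.6
    = 0.00010722 W/Hz

0.00010722 W/Hz


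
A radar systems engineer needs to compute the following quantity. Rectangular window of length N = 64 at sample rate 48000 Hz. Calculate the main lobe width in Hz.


Main lobe width for a rectangular window:
Width = 2 * fs / N
      = 2 * 48000 / 64
      = 96000 / 64
      = 1500.0 Hz

1500.0 Hz


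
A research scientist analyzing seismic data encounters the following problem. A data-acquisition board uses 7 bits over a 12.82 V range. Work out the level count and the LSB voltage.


Step 1 — number of quantization levels:
L = 2^N = 2^7 = 128

Step 2 — LSB step size:
delta = Vfs / L
      = 12.82 / 128
      = 0.10015625 V

Levels = 128; step size = 0.10015625 V


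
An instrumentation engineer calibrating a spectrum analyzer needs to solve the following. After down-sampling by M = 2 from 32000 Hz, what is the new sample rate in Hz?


Decimation reduces the sample rate:
fs_out = fs_in / M
       = 32000 / 2
       = 16000.0 Hz

16000.0 Hz


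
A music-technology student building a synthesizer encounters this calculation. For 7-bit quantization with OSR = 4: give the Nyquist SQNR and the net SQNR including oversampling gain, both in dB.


Step 1 — baseline SQNR at Nyquist:
SQNR_base = 6.02*N + 1.76
          = 6.02*7 + 1.76
          = 43.9 dB

Step 2 — oversampling processing gain:
G = 10*log10(OSR) = 10*log10(4) = 6.02 dB

Step 3 — total:
SQNR_total = 43.9 + 6.02 = 49.92 dB

Base SQNR = 43.9 dB; oversampled SQNR = 49.92 dB


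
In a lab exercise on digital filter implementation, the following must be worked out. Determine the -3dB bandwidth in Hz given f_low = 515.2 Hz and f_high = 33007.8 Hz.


Bandwidth is the difference of -3dB frequencies:
BW = f_high - f_low
   = 33007.8 - 515.2
   = 32492.6 Hz

32492.6 Hz


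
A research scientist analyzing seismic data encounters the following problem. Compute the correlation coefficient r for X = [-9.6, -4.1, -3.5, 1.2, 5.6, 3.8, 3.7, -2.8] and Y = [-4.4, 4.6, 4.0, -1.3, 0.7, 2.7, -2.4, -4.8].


Pearson correlation coefficient (population):
r = cov(X,Y) / (std(X) * std(Y))
Mean X = -0.7125, Mean Y = -0.1125
Cov(X,Y) = 3.239844
Std(X) = 4.820902, Std(Y) = 3.440362
r = 0.1953

0.1953


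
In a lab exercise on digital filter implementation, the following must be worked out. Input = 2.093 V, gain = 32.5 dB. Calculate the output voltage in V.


Output voltage from dB gain:
V_out = V_in * 10^(gain_dB / 20)
      = 2.093 * 10^(32.5 / 20)
      = 2.093 * 42.16965
      = 88.2611 V

88.2611 V


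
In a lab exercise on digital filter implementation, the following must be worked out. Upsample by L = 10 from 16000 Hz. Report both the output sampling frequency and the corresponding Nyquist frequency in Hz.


Step 1 — output sample rate after interpolation by L:
fs_out = L * fs_in = 10 * 16000 = 160000 Hz

Step 2 — Nyquist frequency of the output stream:
f_Nyq = fs_out / 2 = 160000 / 2 = 80000.0 Hz

fs_out = 160000 Hz; f_Nyquist = 80000.0 Hz


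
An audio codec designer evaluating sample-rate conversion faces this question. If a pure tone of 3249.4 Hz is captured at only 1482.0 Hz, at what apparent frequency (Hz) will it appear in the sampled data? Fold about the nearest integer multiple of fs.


Compute the nearest integer multiple of fs to the signal:
n = round(3249.4 / 1482.0) = 2
f_alias = |3249.4 - 2 * 1482.0|
        = |3249.4 - 2964.0|
        = 285.4 Hz

285.4


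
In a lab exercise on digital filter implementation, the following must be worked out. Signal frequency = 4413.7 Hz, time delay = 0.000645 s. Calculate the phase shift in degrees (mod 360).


Phase shift from frequency and time delay:
phi = 360 * f * t_delay
    = 360 * 4413.7 * 0.000645
    = 1024.86 degrees
    mod 360 = 304.86 degrees

304.86 degrees


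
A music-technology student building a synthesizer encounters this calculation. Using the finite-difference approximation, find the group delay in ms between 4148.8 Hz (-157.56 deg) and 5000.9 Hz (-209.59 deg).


Group delay from phase difference:
tau = -d(phi)/d(omega)
d(phi) = -52.03 deg = -0.908095 rad
d(omega) = 2*pi*(5000.9 - 4148.8) = 5353.9022 rad/s
tau = -(-0.908095) / 5353.9022
    = 0.1696 ms

0.1696 ms


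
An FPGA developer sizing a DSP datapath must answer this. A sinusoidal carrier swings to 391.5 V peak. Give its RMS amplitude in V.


RMS voltage for a sinusoidal waveform:
V_rms = V_peak / sqrt(2)
      = 391.5 / 1.414214
      = 276.832 V

276.832 V


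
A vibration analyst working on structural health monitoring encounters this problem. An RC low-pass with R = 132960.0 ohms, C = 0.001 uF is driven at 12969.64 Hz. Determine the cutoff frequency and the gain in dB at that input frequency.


Step 1 — cutoff frequency:
fc = 1 / (2*pi*R*C)
C = 0.001 uF = 1e-09 F
fc = 1 / (2*pi*132960.0*1e-09)
   = 1197.014 Hz

Step 2 — magnitude at f = 12969.64 Hz:
|H(f)| = 1 / sqrt(1 + (f/fc)^2)
f/fc = 12969.64 / 1197.014 = 10.834994
|H| = 1 / sqrt(1 + 117.397095) = 0.091903
|H|_dB = 20*log10(0.091903) = -20.73 dB

fc = 1197.014 Hz; |H(12969.64 Hz)| = -20.73 dB


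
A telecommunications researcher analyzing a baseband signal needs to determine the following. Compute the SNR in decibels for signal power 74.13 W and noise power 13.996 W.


SNR in decibels:
SNR = 10 * log10(Ps / Pn)
    = 10 * log10(74.13 / 13.996)
    = 10 * log10(5.2965)
    = 10 * 0.724
    = 7.24 dB

7.24 dB


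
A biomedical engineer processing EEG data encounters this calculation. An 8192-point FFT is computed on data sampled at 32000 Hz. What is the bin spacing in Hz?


DFT frequency resolution:
df = fs / N
   = 32000 / 8192
   = 3.9062 Hz

3.9062 Hz


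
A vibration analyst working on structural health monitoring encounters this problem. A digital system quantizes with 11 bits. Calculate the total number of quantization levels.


Number of quantization levels = 2^N
= 2^11
= 2048

2048


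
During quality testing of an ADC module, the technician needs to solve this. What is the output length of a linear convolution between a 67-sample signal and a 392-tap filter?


Linear convolution output length:
L = N + M - 1
  = 67 + 392 - 1
  = 458 samples

458


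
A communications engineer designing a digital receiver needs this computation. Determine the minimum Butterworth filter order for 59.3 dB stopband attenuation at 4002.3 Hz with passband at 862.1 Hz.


Butterworth filter order formula:
n = log10(10^(A/10) - 1) / (2 * log10(f_stop/f_pass))
10^(59.3/10) - 1 = 851137.0382
f_stop/f_pass = 4002.3 / 862.1 = 4.6425
n = 4.4469 -> ceil = 5

5


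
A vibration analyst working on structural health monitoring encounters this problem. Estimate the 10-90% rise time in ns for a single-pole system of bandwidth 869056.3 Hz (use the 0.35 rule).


Rise time from bandwidth relationship:
tr = 0.35 / BW
   = 0.35 / 869056.3
   = 4.027357031e-07 s
   = 402.7357 ns

402.7357 ns


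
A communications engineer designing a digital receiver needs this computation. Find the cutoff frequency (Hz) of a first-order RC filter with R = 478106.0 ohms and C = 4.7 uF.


Cutoff frequency of a first-order RC filter:
fc = 1 / (2 * pi * R * C)
C = 4.7 uF = 4.7e-06 F
fc = 1 / (2 * pi * 478106.0 * 4.7e-06)
   = 1 / 14.11893439403
   = 0.070827 Hz

0.070827 Hz


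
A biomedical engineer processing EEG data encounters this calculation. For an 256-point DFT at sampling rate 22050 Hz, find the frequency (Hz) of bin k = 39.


Frequency of DFT bin k:
f_k = k * fs / N
    = 39 * 22050 / 256
    = 859950 / 256
    = 3359.18 Hz

3359.18 Hz


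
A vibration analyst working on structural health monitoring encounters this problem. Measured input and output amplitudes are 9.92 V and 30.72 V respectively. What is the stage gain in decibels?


Voltage gain in dB:
G = 20 * log10(Vout / Vin)
  = 20 * log10(30.72 / 9.92)
  = 20 * log10(3.096774)
  = 20 * 0.49091
  = 9.82 dB

9.82 dB


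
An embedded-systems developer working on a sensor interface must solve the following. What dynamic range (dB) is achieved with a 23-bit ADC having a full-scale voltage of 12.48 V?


Dynamic range from full-scale to LSB:
V_min = V_max / 2^bits = 12.48 / 2^23
DR = 20 * log10(V_max / V_min)
   = 20 * log10(2^23)
   = 20 * 23 * log10(2)
   = 138.47 dB

138.47 dB


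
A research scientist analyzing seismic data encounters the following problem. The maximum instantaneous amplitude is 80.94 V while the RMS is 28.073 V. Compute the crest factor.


Crest factor is the ratio of peak to RMS:
CF = V_peak / V_rms
   = 80.94 / 28.073
   = 2.8832

2.8832


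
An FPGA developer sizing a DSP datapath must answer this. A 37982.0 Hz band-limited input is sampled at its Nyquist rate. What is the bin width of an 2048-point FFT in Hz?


Step 1 — Nyquist sampling rate:
fs = 2 * fmax = 2 * 37982.0 = 75964.0 Hz

Step 2 — DFT bin spacing:
df = fs / N = 75964.0 / 2048 = 37.0918 Hz

37.0918 Hz


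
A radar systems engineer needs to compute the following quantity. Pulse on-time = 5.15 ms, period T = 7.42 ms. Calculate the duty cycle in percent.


Duty cycle as a percentage:
DC = (t_on / T) * 100
   = (5.15 / 7.42) * 100
   = 0.69407 * 100
   = 69.41 %

69.41 %


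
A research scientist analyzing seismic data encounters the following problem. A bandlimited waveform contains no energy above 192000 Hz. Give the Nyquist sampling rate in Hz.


The Nyquist rate is twice the maximum frequency component.
fs_min = 2 * fmax
      = 2 * 192000
      = 384000 Hz

384000


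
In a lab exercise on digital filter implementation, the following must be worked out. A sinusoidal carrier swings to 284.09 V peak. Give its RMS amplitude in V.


RMS voltage for a sinusoidal waveform:
V_rms = V_peak / sqrt(2)
      = 284.09 / 1.414214
      = 200.882 V

200.882 V


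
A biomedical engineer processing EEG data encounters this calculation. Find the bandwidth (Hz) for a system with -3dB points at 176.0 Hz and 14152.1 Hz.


Bandwidth is the difference of -3dB frequencies:
BW = f_high - f_low
   = 14152.1 - 176.0
   = 13976.1 Hz

13976.1 Hz


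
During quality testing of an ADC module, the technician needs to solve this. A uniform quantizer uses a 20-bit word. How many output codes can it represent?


Number of quantization levels = 2^N
= 2^20
= 1048576

1048576


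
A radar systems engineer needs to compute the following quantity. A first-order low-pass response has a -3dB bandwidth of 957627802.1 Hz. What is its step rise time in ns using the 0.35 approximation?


Rise time from bandwidth relationship:
tr = 0.35 / BW
   = 0.35 / 957627802.1
   = 3.654864648e-10 s
   = 0.3655 ns

0.3655 ns


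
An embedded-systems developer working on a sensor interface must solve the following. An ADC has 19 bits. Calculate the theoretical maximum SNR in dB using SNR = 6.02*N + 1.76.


Theoretical SNR for a full-scale sinusoid:
SNR = 6.02 * N + 1.76
    = 6.02 * 19 + 1.76
    = 114.38 + 1.76
    = 116.14 dB

116.14 dB


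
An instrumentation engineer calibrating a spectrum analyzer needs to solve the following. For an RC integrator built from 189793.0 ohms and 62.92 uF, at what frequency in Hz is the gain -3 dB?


Cutoff frequency of a first-order RC filter:
fc = 1 / (2 * pi * R * C)
C = 62.92 uF = 6.292e-05 F
fc = 1 / (2 * pi * 189793.0 * 6.292e-05)
   = 1 / 75.032388740228
   = 0.013328 Hz

0.013328 Hz


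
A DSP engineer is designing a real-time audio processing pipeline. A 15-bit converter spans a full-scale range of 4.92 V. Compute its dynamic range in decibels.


Dynamic range from full-scale to LSB:
V_min = V_max / 2^bits = 4.92 / 2^15
DR = 20 * log10(V_max / V_min)
   = 20 * log10(2^15)
   = 20 * 15 * log10(2)
   = 90.31 dB

90.31 dB


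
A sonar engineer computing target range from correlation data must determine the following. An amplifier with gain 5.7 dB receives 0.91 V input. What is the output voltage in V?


Output voltage from dB gain:
V_out = V_in * 10^(gain_dB / 20)
      = 0.91 * 10^(5.7 / 20)
      = 0.91 * 1.927525
      = 1.754 V

1.754 V


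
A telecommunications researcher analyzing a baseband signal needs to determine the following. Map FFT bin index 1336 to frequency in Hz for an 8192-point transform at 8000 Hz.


Frequency of DFT bin k:
f_k = k * fs / N
    = 1336 * 8000 / 8192
    = 10688000 / 8192
    = 1304.688 Hz

1304.688 Hz


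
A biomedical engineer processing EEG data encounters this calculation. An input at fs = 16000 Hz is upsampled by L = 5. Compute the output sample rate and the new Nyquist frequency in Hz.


Step 1 — output sample rate after interpolation by L:
fs_out = L * fs_in = 5 * 16000 = 80000 Hz

Step 2 — Nyquist frequency of the output stream:
f_Nyq = fs_out / 2 = 80000 / 2 = 40000.0 Hz

fs_out = 80000 Hz; f_Nyquist = 40000.0 Hz


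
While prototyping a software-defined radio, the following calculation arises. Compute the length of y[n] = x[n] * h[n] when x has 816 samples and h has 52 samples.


Linear convolution output length:
L = N + M - 1
  = 816 + 52 - 1
  = 867 samples

867


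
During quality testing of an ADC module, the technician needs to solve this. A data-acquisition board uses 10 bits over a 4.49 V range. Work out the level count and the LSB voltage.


Step 1 — number of quantization levels:
L = 2^N = 2^10 = 1024

Step 2 — LSB step size:
delta = Vfs / L
      = 4.49 / 1024
      = 0.00438477 V

Levels = 1024; step size = 0.00438477 V


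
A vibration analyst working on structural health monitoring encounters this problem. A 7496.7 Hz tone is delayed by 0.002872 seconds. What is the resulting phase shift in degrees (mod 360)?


Phase shift from frequency and time delay:
phi = 360 * f * t_delay
    = 360 * 7496.7 * 0.002872
    = 7750.99 degrees
    mod 360 = 190.99 degrees

190.99 degrees


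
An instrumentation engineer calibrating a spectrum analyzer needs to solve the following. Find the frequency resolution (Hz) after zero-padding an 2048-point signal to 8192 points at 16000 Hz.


Frequency resolution after zero-padding:
N_padded = 2048 * 4 = 8192
df = fs / N_padded
   = 16000 / 8192
   = 1.9531 Hz

1.9531 Hz


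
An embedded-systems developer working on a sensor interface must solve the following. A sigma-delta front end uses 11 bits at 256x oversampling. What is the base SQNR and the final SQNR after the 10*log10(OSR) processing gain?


Step 1 — baseline SQNR at Nyquist:
SQNR_base = 6.02*N + 1.76
          = 6.02*11 + 1.76
          = 67.98 dB

Step 2 — oversampling processing gain:
G = 10*log10(OSR) = 10*log10(256) = 24.08 dB

Step 3 — total:
SQNR_total = 67.98 + 24.08 = 92.06 dB

Base SQNR = 67.98 dB; oversampled SQNR = 92.06 dB


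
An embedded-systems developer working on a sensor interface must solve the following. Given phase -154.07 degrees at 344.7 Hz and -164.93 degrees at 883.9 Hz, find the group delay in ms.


Group delay from phase difference:
tau = -d(phi)/d(omega)
d(phi) = -10.86 deg = -0.189543 rad
d(omega) = 2*pi*(883.9 - 344.7) = 3387.8935 rad/s
tau = -(-0.189543) / 3387.8935
    = 0.0559 ms

0.0559 ms


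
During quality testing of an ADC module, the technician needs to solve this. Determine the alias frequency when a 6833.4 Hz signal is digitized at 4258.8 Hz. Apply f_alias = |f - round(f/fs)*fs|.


Compute the nearest integer multiple of fs to the signal:
n = round(6833.4 / 4258.8) = 2
f_alias = |6833.4 - 2 * 4258.8|
        = |6833.4 - 8517.6|
        = 1684.2 Hz

1684.2


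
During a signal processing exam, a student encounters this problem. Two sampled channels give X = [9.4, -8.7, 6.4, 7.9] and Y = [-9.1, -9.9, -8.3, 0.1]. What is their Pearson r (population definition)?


Pearson correlation coefficient (population):
r = cov(X,Y) / (std(X) * std(Y))
Mean X = 3.75, Mean Y = -6.8
Cov(X,Y) = 12.565
Std(X) = 7.265845, Std(Y) = 4.02368
r = 0.4298

0.4298


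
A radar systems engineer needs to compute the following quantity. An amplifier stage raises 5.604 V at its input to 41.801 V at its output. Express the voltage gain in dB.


Voltage gain in dB:
G = 20 * log10(Vout / Vin)
  = 20 * log10(41.801 / 5.604)
  = 20 * log10(7.459136)
  = 20 * 0.872689
  = 17.45 dB

17.45 dB


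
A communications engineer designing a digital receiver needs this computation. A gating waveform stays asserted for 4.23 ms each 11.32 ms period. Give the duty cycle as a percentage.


Duty cycle as a percentage:
DC = (t_on / T) * 100
   = (4.23 / 11.32) * 100
   = 0.373675 * 100
   = 37.37 %

37.37 %


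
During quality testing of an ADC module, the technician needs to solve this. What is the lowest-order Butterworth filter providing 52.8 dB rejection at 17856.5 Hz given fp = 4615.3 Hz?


Butterworth filter order formula:
n = log10(10^(A/10) - 1) / (2 * log10(f_stop/f_pass))
10^(52.8/10) - 1 = 190545.0718
f_stop/f_pass = 17856.5 / 4615.3 = 3.869
n = 4.4929 -> ceil = 5

5


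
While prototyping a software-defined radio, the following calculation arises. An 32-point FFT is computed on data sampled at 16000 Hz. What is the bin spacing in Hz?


DFT frequency resolution:
df = fs / N
   = 16000 / 32
   = 500.0 Hz

500.0 Hz


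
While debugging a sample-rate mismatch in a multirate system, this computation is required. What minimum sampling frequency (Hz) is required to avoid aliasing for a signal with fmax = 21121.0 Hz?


The Nyquist rate is twice the maximum frequency component.
fs_min = 2 * fmax
      = 2 * 21121.0
      = 42242.0 Hz

42242.0


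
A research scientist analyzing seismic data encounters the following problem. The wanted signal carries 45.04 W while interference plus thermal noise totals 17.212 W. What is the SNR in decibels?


SNR in decibels:
SNR = 10 * log10(Ps / Pn)
    = 10 * log10(45.04 / 17.212)
    = 10 * log10(2.6168)
    = 10 * 0.4178
    = 4.18 dB

4.18 dB


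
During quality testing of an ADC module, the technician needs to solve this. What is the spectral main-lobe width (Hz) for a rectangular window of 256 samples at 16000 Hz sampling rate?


Main lobe width for a rectangular window:
Width = 2 * fs / N
      = 2 * 16000 / 256
      = 32000 / 256
      = 125.0 Hz

125.0 Hz


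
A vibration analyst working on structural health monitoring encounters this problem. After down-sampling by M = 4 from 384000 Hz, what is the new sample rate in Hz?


Decimation reduces the sample rate:
fs_out = fs_in / M
       = 384000 / 4
       = 96000.0 Hz

96000.0 Hz


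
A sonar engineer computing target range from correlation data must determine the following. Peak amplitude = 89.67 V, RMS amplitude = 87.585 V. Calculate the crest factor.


Crest factor is the ratio of peak to RMS:
CF = V_peak / V_rms
   = 89.67 / 87.585
   = 1.0238

1.0238


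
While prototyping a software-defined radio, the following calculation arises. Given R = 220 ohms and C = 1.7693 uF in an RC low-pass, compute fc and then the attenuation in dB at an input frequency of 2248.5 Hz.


Step 1 — cutoff frequency:
fc = 1 / (2*pi*R*C)
C = 1.7693 uF = 1.7693e-06 F
fc = 1 / (2*pi*220*1.7693e-06)
   = 408.88 Hz

Step 2 — magnitude at f = 2248.5 Hz:
|H(f)| = 1 / sqrt(1 + (f/fc)^2)
f/fc = 2248.5 / 408.88 = 5.499168
|H| = 1 / sqrt(1 + 30.240849) = 0.1789116
|H|_dB = 20*log10(0.1789116) = -14.95 dB

fc = 408.88 Hz; |H(2248.5 Hz)| = -14.95 dB


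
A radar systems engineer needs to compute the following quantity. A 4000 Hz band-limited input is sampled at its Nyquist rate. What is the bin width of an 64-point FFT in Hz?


Step 1 — Nyquist sampling rate:
fs = 2 * fmax = 2 * 4000 = 8000 Hz

Step 2 — DFT bin spacing:
df = fs / N = 8000 / 64 = 125.0 Hz

125.0 Hz


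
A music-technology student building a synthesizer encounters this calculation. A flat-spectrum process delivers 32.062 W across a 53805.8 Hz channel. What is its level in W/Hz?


Power spectral density:
PSD = P / BW
    = 32.062 / 53805.8
    = 0.00059588 W/Hz

0.00059588 W/Hz


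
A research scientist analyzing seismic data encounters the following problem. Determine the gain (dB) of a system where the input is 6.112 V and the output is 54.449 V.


Voltage gain in dB:
G = 20 * log10(Vout / Vin)
  = 20 * log10(54.449 / 6.112)
  = 20 * log10(8.908541)
  = 20 * 0.949807
  = 19.0 dB

19.0 dB


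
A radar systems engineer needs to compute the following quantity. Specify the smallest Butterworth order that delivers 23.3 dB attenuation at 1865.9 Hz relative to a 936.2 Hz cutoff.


Butterworth filter order formula:
n = log10(10^(A/10) - 1) / (2 * log10(f_stop/f_pass))
10^(23.3/10) - 1 = 212.7962
f_stop/f_pass = 1865.9 / 936.2 = 1.9931
n = 3.8862 -> ceil = 4

4


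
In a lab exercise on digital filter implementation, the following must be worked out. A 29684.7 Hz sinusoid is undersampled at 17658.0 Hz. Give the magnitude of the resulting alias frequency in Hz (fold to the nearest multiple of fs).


Compute the nearest integer multiple of fs to the signal:
n = round(29684.7 / 17658.0) = 2
f_alias = |29684.7 - 2 * 17658.0|
        = |29684.7 - 35316.0|
        = 5631.3 Hz

5631.3


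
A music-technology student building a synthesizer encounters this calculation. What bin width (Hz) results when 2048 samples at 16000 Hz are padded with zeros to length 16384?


Frequency resolution after zero-padding:
N_padded = 2048 * 8 = 16384
df = fs / N_padded
   = 16000 / 16384
   = 0.9766 Hz

0.9766 Hz


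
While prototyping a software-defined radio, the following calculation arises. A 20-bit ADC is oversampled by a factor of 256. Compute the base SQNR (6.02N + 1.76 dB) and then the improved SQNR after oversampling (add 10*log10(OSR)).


Step 1 — baseline SQNR at Nyquist:
SQNR_base = 6.02*N + 1.76
          = 6.02*20 + 1.76
          = 122.16 dB

Step 2 — oversampling processing gain:
G = 10*log10(OSR) = 10*log10(256) = 24.08 dB

Step 3 — total:
SQNR_total = 122.16 + 24.08 = 146.24 dB

Base SQNR = 122.16 dB; oversampled SQNR = 146.24 dB
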